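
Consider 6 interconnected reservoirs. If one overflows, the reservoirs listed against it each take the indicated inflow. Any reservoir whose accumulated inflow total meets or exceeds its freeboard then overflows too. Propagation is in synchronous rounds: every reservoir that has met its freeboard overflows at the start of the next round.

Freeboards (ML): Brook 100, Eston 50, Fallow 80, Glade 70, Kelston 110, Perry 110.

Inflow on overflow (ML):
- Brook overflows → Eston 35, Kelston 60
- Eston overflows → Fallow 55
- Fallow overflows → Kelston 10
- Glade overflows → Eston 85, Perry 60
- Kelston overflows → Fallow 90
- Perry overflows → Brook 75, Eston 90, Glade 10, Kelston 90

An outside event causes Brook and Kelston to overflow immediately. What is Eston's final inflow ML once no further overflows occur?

Round 1 — Brook, Kelston overflow (initial).
  Eston: +35 → 35 < 50
  Fallow: +90 → 90 ≥ 80
Round 2 — Fallow overflows.
No further overflows.

35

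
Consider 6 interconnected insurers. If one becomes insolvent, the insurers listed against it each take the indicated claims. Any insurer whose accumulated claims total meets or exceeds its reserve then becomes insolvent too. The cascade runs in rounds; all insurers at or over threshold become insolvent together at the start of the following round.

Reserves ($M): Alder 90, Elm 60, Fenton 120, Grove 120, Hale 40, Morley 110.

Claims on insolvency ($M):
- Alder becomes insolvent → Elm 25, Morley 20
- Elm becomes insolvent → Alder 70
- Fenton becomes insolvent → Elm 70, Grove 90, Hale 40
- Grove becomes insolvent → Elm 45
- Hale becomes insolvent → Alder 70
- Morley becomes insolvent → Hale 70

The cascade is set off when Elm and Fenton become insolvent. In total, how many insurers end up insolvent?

4

Round 1 — Elm, Fenton become insolvent (initial).
  Alder: +70 → 70 < 90
  Grove: +90 → 90 < 120
  Hale: +40 → 40 ≥ 40
Round 2 — Hale becomes insolvent.
  Alder: +70 → 140 ≥ 90
Round 3 — Alder becomes insolvent.
  Morley: +20 → 20 < 110
No further insolvencies.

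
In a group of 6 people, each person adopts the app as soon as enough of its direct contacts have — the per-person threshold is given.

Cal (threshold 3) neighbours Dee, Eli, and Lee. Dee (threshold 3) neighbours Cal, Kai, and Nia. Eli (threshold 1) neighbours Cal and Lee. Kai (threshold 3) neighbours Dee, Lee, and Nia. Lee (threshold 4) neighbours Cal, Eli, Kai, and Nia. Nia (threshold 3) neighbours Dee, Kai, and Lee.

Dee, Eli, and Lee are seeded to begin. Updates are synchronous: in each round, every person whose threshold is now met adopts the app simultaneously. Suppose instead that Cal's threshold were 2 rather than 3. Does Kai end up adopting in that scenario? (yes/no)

With Cal's threshold at 2:
Round 1 — Dee, Eli, Lee adopt the app (initial).
Round 2 — checking thresholds:
  Cal: 3 of 3 neighbours ≥ 2, adopts the app.
  Kai: 2 of 3 neighbours < 3, below threshold.
  Nia: 2 of 3 neighbours < 3, below threshold.
Round 3 — no new adoptions; cascade stops.

no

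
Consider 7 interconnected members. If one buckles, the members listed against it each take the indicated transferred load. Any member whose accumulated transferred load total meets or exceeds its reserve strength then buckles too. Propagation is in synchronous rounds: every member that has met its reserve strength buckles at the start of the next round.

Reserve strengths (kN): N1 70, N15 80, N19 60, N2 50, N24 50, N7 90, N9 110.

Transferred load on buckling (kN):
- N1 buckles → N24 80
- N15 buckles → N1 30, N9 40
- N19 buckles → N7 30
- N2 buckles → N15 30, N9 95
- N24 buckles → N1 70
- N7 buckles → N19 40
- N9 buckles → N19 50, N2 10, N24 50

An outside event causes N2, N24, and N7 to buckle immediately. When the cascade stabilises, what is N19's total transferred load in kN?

40

Round 1 — N2, N24, N7 buckle (initial).
  N1: +70 → 70 ≥ 70
  N15: +30 → 30 < 80
  N19: +40 → 40 < 60
  N9: +95 → 95 < 110
Round 2 — N1 buckles.
No further bucklings.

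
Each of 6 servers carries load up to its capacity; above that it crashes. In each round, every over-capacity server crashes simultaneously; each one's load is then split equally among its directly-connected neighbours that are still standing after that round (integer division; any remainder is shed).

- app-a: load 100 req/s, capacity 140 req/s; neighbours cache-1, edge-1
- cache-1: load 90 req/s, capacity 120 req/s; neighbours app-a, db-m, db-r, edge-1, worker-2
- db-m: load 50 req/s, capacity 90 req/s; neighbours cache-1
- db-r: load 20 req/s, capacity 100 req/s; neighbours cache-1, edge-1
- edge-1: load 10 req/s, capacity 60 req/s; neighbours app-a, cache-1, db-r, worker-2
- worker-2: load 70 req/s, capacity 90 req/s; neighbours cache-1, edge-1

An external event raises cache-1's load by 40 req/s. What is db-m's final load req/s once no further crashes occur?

76

Round 1 — cache-1 at 130 > 120. cache-1 crashes.
  cache-1 sheds 130 req/s to app-a, db-m, db-r, edge-1, worker-2: 26 each.
    app-a: 100+26 = 126 ≤ 140
    db-m: 50+26 = 76 ≤ 90
    db-r: 20+26 = 46 ≤ 100
    edge-1: 10+26 = 36 ≤ 60
    worker-2: 70+26 = 96 > 90
Round 2 — worker-2 crashes.
  worker-2 sheds 96 req/s to edge-1: 96 each.
    edge-1: 36+96 = 132 > 60
Round 3 — edge-1 crashes.
  edge-1 sheds 132 req/s to app-a, db-r: 66 each.
    app-a: 126+66 = 192 > 140
    db-r: 46+66 = 112 > 100
Round 4 — app-a, db-r crash.
  app-a sheds 192 req/s: no online neighbours, lost.
  db-r sheds 112 req/s: no online neighbours, lost.
No further crashes.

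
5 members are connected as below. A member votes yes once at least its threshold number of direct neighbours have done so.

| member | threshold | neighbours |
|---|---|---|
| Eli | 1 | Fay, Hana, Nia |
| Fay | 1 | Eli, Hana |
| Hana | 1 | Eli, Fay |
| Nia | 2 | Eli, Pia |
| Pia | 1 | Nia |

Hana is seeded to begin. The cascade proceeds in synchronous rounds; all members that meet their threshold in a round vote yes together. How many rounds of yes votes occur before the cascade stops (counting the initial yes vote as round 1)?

2

Round 1 — Hana votes yes (initial).
Round 2 — checking thresholds:
  Eli: 1 of 3 neighbours ≥ 1, votes yes.
  Fay: 1 of 2 neighbours ≥ 1, votes yes.
Round 3 — no new yes votes; cascade stops.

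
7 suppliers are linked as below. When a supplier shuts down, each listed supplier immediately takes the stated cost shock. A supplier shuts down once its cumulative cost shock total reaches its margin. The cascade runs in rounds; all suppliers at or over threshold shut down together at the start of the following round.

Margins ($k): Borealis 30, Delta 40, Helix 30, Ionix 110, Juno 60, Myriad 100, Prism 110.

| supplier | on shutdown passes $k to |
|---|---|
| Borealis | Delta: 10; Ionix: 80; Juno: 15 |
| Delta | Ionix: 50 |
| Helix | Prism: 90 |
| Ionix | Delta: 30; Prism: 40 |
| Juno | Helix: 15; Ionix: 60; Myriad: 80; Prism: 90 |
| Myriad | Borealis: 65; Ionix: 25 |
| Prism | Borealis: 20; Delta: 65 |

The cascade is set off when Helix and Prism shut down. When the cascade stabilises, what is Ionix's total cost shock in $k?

Round 1 — Helix, Prism shut down (initial).
  Borealis: +20 → 20 < 30
  Delta: +65 → 65 ≥ 40
Round 2 — Delta shuts down.
  Ionix: +50 → 50 < 110
No further shutdowns.

50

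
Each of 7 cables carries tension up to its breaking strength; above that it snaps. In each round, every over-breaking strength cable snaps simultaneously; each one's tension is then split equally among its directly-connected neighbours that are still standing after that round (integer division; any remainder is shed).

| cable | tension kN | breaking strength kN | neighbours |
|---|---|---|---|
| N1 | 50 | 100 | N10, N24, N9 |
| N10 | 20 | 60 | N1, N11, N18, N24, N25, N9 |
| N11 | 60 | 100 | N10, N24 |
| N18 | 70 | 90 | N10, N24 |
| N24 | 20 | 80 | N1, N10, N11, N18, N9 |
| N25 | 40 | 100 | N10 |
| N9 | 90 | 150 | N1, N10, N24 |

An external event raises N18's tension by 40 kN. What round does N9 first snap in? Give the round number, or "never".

never

Round 1 — N18 at 110 > 90. N18 snaps.
  N18 sheds 110 kN to N10, N24: 55 each.
    N10: 20+55 = 75 > 60
    N24: 20+55 = 75 ≤ 80
Round 2 — N10 snaps.
  N10 sheds 75 kN to N1, N11, N24, N25, N9: 15 each.
    N1: 50+15 = 65 ≤ 100
    N11: 60+15 = 75 ≤ 100
    N24: 75+15 = 90 > 80
    N25: 40+15 = 55 ≤ 100
    N9: 90+15 = 105 ≤ 150
Round 3 — N24 snaps.
  N24 sheds 90 kN to N1, N11, N9: 30 each.
    N1: 65+30 = 95 ≤ 100
    N11: 75+30 = 105 > 100
    N9: 105+30 = 135 ≤ 150
Round 4 — N11 snaps.
  N11 sheds 105 kN: no online neighbours, lost.
No further breaks.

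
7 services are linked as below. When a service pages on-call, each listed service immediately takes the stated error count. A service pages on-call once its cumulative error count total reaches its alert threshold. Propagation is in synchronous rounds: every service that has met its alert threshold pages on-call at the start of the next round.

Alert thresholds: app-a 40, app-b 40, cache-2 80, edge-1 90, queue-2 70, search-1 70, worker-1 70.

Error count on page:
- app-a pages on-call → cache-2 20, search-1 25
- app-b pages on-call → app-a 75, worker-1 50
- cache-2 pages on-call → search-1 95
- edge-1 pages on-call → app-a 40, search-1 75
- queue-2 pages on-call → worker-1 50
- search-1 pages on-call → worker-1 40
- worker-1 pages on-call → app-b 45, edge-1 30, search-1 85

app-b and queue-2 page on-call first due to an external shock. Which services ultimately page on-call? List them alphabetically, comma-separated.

Round 1 — app-b, queue-2 page on-call (initial).
  app-a: +75 → 75 ≥ 40
  worker-1: +50+50 → 100 ≥ 70
Round 2 — app-a, worker-1 page on-call.
  cache-2: +20 → 20 < 80
  edge-1: +30 → 30 < 90
  search-1: +25+85 → 110 ≥ 70
Round 3 — search-1 pages on-call.
No further pages.

app-a, app-b, queue-2, search-1, worker-1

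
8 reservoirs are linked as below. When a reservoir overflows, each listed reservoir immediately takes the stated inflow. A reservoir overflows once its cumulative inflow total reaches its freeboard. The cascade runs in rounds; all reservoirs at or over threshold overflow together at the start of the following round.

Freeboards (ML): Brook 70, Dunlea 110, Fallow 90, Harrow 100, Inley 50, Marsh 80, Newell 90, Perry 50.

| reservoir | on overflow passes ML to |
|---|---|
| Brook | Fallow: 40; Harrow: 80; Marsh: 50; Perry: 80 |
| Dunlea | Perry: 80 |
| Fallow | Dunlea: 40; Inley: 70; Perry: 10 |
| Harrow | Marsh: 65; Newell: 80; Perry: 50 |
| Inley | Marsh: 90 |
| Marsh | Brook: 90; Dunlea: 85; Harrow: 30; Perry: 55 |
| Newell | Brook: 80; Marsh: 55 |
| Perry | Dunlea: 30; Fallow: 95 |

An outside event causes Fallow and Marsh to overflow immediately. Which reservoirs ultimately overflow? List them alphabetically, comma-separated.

Brook, Dunlea, Fallow, Harrow, Inley, Marsh, Perry

Round 1 — Fallow, Marsh overflow (initial).
  Brook: +90 → 90 ≥ 70
  Dunlea: +40+85 → 125 ≥ 110
  Harrow: +30 → 30 < 100
  Inley: +70 → 70 ≥ 50
  Perry: +10+55 → 65 ≥ 50
Round 2 — Brook, Dunlea, Inley, Perry overflow.
  Harrow: +80 → 110 ≥ 100
Round 3 — Harrow overflows.
  Newell: +80 → 80 < 90
No further overflows.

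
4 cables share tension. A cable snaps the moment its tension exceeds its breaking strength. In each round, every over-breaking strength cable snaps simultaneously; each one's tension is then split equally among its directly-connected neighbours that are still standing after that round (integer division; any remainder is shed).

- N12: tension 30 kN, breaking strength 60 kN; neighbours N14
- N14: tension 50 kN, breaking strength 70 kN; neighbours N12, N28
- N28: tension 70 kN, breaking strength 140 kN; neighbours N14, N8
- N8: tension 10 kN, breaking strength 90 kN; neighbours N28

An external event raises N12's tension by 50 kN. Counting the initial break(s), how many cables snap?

Round 1 — N12 at 80 > 60. N12 snaps.
  N12 sheds 80 kN to N14: 80 each.
    N14: 50+80 = 130 > 70
Round 2 — N14 snaps.
  N14 sheds 130 kN to N28: 130 each.
    N28: 70+130 = 200 > 140
Round 3 — N28 snaps.
  N28 sheds 200 kN to N8: 200 each.
    N8: 10+200 = 210 > 90
Round 4 — N8 snaps.
  N8 sheds 210 kN: no online neighbours, lost.
No further breaks.

4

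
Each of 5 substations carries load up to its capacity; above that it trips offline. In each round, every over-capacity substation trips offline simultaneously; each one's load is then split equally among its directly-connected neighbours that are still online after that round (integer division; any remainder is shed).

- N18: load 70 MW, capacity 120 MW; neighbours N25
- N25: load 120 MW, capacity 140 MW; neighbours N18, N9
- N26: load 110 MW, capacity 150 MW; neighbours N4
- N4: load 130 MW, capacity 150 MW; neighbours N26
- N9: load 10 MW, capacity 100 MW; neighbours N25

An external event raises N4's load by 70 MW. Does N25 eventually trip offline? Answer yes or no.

no

Round 1 — N4 at 200 > 150. N4 trips offline.
  N4 sheds 200 MW to N26: 200 each.
    N26: 110+200 = 310 > 150
Round 2 — N26 trips offline.
  N26 sheds 310 MW: no online neighbours, lost.
No further trips.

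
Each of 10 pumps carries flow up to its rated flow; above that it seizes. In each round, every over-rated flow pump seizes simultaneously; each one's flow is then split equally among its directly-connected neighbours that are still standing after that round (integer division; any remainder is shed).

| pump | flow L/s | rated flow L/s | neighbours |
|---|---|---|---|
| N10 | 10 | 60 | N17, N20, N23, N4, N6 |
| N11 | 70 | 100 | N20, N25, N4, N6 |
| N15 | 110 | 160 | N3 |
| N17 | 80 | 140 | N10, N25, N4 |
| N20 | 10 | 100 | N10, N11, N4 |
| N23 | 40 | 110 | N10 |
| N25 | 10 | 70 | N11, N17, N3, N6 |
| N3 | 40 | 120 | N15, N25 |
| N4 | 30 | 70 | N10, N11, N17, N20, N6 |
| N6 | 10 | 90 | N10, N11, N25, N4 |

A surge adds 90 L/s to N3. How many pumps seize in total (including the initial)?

3

Round 1 — N3 at 130 > 120. N3 seizes.
  N3 sheds 130 L/s to N15, N25: 65 each.
    N15: 110+65 = 175 > 160
    N25: 10+65 = 75 > 70
Round 2 — N15, N25 seize.
  N15 sheds 175 L/s: no online neighbours, lost.
  N25 sheds 75 L/s to N11, N17, N6: 25 each.
    N11: 70+25 = 95 ≤ 100
    N17: 80+25 = 105 ≤ 140
    N6: 10+25 = 35 ≤ 90
No further seizures.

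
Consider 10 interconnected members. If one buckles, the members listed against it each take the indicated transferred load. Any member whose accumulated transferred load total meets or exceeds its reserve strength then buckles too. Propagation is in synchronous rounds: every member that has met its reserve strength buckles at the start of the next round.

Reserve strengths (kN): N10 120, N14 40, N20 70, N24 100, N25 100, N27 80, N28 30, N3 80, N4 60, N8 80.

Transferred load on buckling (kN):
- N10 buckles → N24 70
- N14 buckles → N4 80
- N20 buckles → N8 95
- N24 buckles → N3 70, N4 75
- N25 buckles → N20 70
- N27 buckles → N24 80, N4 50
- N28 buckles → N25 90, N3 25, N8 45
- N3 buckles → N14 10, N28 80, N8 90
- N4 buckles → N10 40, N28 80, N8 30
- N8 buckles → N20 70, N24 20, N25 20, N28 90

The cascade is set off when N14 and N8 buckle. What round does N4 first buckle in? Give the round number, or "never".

2

Round 1 — N14, N8 buckle (initial).
  N20: +70 → 70 ≥ 70
  N24: +20 → 20 < 100
  N25: +20 → 20 < 100
  N28: +90 → 90 ≥ 30
  N4: +80 → 80 ≥ 60
Round 2 — N20, N28, N4 buckle.
  N10: +40 → 40 < 120
  N25: +90 → 110 ≥ 100
  N3: +25 → 25 < 80
Round 3 — N25 buckles.
No further bucklings.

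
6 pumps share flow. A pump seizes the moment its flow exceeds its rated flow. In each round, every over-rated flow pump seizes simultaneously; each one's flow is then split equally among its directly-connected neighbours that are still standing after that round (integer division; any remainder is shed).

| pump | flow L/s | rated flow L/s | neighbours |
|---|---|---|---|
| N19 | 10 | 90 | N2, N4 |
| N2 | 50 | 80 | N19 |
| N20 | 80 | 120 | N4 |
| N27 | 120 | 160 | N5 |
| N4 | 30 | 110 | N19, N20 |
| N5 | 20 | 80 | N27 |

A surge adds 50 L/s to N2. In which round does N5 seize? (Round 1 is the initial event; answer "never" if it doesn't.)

never

Round 1 — N2 at 100 > 80. N2 seizes.
  N2 sheds 100 L/s to N19: 100 each.
    N19: 10+100 = 110 > 90
Round 2 — N19 seizes.
  N19 sheds 110 L/s to N4: 110 each.
    N4: 30+110 = 140 > 110
Round 3 — N4 seizes.
  N4 sheds 140 L/s to N20: 140 each.
    N20: 80+140 = 220 > 120
Round 4 — N20 seizes.
  N20 sheds 220 L/s: no online neighbours, lost.
No further seizures.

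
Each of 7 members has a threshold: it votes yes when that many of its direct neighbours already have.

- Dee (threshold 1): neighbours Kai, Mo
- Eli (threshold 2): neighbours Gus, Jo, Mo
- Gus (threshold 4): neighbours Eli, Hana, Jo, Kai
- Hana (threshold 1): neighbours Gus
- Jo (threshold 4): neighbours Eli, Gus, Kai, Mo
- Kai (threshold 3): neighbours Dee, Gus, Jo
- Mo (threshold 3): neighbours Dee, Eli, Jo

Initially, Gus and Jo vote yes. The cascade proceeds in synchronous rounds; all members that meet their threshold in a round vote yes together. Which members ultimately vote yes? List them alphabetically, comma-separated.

Round 1 — Gus, Jo vote yes (initial).
Round 2 — checking thresholds:
  Eli: 2 of 3 neighbours ≥ 2, votes yes.
  Hana: 1 of 1 neighbours ≥ 1, votes yes.
  Kai: 2 of 3 neighbours < 3, holds.
  Mo: 1 of 3 neighbours < 3, holds.
Round 3 — no new yes votes; cascade stops.

Eli, Gus, Hana, Jo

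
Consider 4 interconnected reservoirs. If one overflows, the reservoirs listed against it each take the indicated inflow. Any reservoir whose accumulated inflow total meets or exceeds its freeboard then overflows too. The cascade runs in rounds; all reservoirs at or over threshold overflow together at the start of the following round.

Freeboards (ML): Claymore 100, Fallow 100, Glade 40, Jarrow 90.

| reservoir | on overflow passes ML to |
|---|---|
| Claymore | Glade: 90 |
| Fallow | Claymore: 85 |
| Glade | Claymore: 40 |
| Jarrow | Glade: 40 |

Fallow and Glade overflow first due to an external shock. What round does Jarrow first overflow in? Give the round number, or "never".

Round 1 — Fallow, Glade overflow (initial).
  Claymore: +85+40 → 125 ≥ 100
Round 2 — Claymore overflows.
No further overflows.

never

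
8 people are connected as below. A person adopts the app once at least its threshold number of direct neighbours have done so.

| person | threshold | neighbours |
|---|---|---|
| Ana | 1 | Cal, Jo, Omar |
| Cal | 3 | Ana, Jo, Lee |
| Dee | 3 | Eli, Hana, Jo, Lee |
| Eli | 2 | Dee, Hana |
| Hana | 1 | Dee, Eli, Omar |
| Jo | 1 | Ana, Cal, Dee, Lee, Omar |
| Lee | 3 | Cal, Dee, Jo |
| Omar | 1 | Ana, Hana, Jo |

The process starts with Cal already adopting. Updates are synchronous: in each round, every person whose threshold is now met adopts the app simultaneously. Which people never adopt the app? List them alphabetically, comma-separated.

Dee, Eli, Lee

Round 1 — Cal adopts the app (initial).
Round 2 — checking thresholds:
  Ana: 1 of 3 neighbours ≥ 1, adopts the app.
  Jo: 1 of 5 neighbours ≥ 1, adopts the app.
  Lee: 1 of 3 neighbours < 3, below threshold.
Round 3 — checking thresholds:
  Dee: 1 of 4 neighbours < 3, below threshold.
  Lee: 2 of 3 neighbours < 3, below threshold.
  Omar: 2 of 3 neighbours ≥ 1, adopts the app.
Round 4 — checking thresholds:
  Dee: 1 of 4 neighbours < 3, below threshold.
  Hana: 1 of 3 neighbours ≥ 1, adopts the app.
  Lee: 2 of 3 neighbours < 3, below threshold.
Round 5 — no new adoptions; cascade stops.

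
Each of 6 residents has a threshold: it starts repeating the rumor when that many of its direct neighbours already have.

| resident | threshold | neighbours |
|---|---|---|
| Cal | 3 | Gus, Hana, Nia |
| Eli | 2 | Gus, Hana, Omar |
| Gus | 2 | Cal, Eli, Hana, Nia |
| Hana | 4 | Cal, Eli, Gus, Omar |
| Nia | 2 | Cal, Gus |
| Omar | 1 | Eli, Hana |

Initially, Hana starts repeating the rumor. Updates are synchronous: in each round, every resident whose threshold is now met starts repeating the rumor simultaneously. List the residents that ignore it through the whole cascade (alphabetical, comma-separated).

Cal, Nia

Round 1 — Hana starts repeating the rumor (initial).
Round 2 — checking thresholds:
  Cal: 1 of 3 neighbours < 3, below threshold.
  Eli: 1 of 3 neighbours < 2, below threshold.
  Gus: 1 of 4 neighbours < 2, below threshold.
  Omar: 1 of 2 neighbours ≥ 1, starts repeating the rumor.
Round 3 — checking thresholds:
  Cal: 1 of 3 neighbours < 3, below threshold.
  Eli: 2 of 3 neighbours ≥ 2, starts repeating the rumor.
  Gus: 1 of 4 neighbours < 2, below threshold.
Round 4 — checking thresholds:
  Cal: 1 of 3 neighbours < 3, below threshold.
  Gus: 2 of 4 neighbours ≥ 2, starts repeating the rumor.
Round 5 — no new spreads; cascade stops.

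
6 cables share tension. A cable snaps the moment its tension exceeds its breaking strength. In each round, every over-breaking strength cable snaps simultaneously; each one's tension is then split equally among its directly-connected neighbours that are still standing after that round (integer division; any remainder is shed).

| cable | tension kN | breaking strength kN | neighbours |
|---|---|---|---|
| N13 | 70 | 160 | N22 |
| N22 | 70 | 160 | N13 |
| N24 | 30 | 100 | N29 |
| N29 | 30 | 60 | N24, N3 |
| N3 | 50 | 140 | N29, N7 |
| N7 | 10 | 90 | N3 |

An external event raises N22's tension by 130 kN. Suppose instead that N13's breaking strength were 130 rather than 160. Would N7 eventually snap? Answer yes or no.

With N13's breaking strength at 130:
Round 1 — N22 at 200 > 160. N22 snaps.
  N22 sheds 200 kN to N13: 200 each.
    N13: 70+200 = 270 > 130
Round 2 — N13 snaps.
  N13 sheds 270 kN: no online neighbours, lost.
No further breaks.

no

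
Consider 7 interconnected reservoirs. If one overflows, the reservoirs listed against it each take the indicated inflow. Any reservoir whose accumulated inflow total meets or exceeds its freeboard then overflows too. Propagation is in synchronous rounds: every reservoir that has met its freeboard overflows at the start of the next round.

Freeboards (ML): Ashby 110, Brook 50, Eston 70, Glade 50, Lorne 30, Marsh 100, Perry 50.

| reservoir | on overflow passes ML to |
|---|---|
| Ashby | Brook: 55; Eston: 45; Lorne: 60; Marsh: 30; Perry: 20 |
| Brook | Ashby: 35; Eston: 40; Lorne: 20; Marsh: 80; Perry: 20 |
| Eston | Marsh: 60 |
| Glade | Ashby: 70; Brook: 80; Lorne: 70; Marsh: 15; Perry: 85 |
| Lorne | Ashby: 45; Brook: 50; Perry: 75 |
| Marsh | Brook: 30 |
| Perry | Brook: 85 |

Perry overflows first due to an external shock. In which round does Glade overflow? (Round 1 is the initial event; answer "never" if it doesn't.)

never

Round 1 — Perry overflows (initial).
  Brook: +85 → 85 ≥ 50
Round 2 — Brook overflows.
  Ashby: +35 → 35 < 110
  Eston: +40 → 40 < 70
  Lorne: +20 → 20 < 30
  Marsh: +80 → 80 < 100
No further overflows.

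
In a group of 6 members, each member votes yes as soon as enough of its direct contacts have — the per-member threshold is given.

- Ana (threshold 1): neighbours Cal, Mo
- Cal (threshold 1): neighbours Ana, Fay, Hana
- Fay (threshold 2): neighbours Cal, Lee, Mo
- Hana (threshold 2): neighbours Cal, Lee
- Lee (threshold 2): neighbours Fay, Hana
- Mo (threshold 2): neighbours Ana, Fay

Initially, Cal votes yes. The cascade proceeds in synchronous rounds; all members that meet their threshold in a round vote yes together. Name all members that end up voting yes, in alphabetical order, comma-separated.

Ana, Cal

Round 1 — Cal votes yes (initial).
Round 2 — checking thresholds:
  Ana: 1 of 2 neighbours ≥ 1, votes yes.
  Fay: 1 of 3 neighbours < 2, not yet.
  Hana: 1 of 2 neighbours < 2, not yet.
Round 3 — no new yes votes; cascade stops.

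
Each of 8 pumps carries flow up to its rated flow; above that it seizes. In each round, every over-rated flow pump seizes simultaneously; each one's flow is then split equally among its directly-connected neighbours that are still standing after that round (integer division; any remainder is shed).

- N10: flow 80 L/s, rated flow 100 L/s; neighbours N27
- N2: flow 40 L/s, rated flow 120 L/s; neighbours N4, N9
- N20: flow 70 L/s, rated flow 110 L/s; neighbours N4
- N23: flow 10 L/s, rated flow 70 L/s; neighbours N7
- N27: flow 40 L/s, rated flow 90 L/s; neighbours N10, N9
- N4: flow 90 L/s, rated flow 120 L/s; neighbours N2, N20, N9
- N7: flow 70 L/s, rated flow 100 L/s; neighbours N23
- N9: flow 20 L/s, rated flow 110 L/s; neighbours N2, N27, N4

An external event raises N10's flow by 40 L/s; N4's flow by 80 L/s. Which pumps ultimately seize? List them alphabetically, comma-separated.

Round 1 — N10 at 120 > 100; N4 at 170 > 120. N10, N4 seize.
  N10 sheds 120 L/s to N27: 120 each.
    N27: 40+120 = 160 > 90
  N4 sheds 170 L/s to N2, N20, N9: 56 each (2 lost).
    N2: 40+56 = 96 ≤ 120
    N20: 70+56 = 126 > 110
    N9: 20+56 = 76 ≤ 110
Round 2 — N20, N27 seize.
  N20 sheds 126 L/s: no online neighbours, lost.
  N27 sheds 160 L/s to N9: 160 each.
    N9: 76+160 = 236 > 110
Round 3 — N9 seizes.
  N9 sheds 236 L/s to N2: 236 each.
    N2: 96+236 = 332 > 120
Round 4 — N2 seizes.
  N2 sheds 332 L/s: no online neighbours, lost.
No further seizures.

N10, N2, N20, N27, N4, N9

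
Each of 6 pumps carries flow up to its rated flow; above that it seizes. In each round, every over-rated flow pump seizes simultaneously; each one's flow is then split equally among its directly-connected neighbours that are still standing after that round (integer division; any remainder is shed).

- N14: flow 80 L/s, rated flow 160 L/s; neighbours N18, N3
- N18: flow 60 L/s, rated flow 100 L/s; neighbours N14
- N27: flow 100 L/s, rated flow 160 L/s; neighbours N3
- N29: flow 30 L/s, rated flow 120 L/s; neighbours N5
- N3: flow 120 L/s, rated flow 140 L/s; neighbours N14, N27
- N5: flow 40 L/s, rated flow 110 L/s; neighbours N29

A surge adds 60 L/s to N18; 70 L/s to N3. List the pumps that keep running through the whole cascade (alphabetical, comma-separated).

N29, N5

Round 1 — N18 at 120 > 100; N3 at 190 > 140. N18, N3 seize.
  N18 sheds 120 L/s to N14: 120 each.
    N14: 80+120 = 200 > 160
  N3 sheds 190 L/s to N14, N27: 95 each.
    N14: 200+95 = 295 > 160
    N27: 100+95 = 195 > 160
Round 2 — N14, N27 seize.
  N14 sheds 295 L/s: no online neighbours, lost.
  N27 sheds 195 L/s: no online neighbours, lost.
No further seizures.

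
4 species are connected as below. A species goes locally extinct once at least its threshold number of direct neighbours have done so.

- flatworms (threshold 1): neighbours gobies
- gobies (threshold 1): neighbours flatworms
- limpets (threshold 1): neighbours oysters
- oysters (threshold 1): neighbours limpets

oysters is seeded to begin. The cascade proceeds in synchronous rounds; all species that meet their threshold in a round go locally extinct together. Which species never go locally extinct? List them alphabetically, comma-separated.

Round 1 — oysters goes locally extinct (initial).
Round 2 — checking thresholds:
  limpets: 1 of 1 neighbours ≥ 1, goes locally extinct.
Round 3 — no new extinctions; cascade stops.

flatworms, gobies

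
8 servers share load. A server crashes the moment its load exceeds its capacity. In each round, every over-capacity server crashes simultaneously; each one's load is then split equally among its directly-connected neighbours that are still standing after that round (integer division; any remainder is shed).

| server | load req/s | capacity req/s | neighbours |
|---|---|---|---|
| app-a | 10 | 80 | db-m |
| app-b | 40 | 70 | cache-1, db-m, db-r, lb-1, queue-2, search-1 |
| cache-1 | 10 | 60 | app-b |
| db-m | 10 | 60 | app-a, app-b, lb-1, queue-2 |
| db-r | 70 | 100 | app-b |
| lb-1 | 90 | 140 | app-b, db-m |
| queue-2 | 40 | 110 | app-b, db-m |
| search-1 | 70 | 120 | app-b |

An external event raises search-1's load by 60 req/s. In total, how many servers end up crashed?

3

Round 1 — search-1 at 130 > 120. search-1 crashes.
  search-1 sheds 130 req/s to app-b: 130 each.
    app-b: 40+130 = 170 > 70
Round 2 — app-b crashes.
  app-b sheds 170 req/s to cache-1, db-m, db-r, lb-1, queue-2: 34 each.
    cache-1: 10+34 = 44 ≤ 60
    db-m: 10+34 = 44 ≤ 60
    db-r: 70+34 = 104 > 100
    lb-1: 90+34 = 124 ≤ 140
    queue-2: 40+34 = 74 ≤ 110
Round 3 — db-r crashes.
  db-r sheds 104 req/s: no online neighbours, lost.
No further crashes.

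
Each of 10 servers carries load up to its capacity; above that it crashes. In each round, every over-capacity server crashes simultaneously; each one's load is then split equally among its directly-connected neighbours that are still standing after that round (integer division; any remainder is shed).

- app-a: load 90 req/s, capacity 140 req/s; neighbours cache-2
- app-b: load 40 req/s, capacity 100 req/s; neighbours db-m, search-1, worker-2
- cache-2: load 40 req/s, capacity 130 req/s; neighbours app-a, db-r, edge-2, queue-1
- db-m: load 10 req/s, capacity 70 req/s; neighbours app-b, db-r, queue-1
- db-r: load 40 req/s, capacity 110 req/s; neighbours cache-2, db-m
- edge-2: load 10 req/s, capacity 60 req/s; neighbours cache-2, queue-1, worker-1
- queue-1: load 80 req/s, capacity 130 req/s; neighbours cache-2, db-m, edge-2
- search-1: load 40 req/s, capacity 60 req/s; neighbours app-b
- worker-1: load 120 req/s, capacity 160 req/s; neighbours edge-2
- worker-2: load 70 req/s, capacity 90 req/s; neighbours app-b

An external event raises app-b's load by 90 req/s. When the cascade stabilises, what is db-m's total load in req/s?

53

Round 1 — app-b at 130 > 100. app-b crashes.
  app-b sheds 130 req/s to db-m, search-1, worker-2: 43 each (1 lost).
    db-m: 10+43 = 53 ≤ 70
    search-1: 40+43 = 83 > 60
    worker-2: 70+43 = 113 > 90
Round 2 — search-1, worker-2 crash.
  search-1 sheds 83 req/s: no online neighbours, lost.
  worker-2 sheds 113 req/s: no online neighbours, lost.
No further crashes.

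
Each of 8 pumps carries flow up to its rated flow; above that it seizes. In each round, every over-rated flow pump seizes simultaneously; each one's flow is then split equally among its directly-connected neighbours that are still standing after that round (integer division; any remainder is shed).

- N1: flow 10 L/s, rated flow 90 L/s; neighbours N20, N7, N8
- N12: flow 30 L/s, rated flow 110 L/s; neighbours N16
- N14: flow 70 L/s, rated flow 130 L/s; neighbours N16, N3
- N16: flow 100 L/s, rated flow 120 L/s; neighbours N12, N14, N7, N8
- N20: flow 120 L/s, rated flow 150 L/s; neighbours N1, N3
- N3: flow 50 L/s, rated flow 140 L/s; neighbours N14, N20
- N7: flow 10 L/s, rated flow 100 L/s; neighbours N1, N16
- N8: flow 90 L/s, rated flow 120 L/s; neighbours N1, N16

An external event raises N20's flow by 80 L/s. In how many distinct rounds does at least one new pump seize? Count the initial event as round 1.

Round 1 — N20 at 200 > 150. N20 seizes.
  N20 sheds 200 L/s to N1, N3: 100 each.
    N1: 10+100 = 110 > 90
    N3: 50+100 = 150 > 140
Round 2 — N1, N3 seize.
  N1 sheds 110 L/s to N7, N8: 55 each.
    N7: 10+55 = 65 ≤ 100
    N8: 90+55 = 145 > 120
  N3 sheds 150 L/s to N14: 150 each.
    N14: 70+150 = 220 > 130
Round 3 — N14, N8 seize.
  N14 sheds 220 L/s to N16: 220 each.
    N16: 100+220 = 320 > 120
  N8 sheds 145 L/s to N16: 145 each.
    N16: 320+145 = 465 > 120
Round 4 — N16 seizes.
  N16 sheds 465 L/s to N12, N7: 232 each (1 lost).
    N12: 30+232 = 262 > 110
    N7: 65+232 = 297 > 100
Round 5 — N12, N7 seize.
  N12 sheds 262 L/s: no online neighbours, lost.
  N7 sheds 297 L/s: no online neighbours, lost.
No further seizures.

5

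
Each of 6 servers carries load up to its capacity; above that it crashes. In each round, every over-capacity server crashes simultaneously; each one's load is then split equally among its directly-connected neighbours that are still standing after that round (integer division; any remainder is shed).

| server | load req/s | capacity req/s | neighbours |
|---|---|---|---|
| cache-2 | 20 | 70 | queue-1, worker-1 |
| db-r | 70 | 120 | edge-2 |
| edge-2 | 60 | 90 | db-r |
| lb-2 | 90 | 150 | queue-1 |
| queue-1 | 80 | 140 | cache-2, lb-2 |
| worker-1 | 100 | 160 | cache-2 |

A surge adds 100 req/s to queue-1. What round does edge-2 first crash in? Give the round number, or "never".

never

Round 1 — queue-1 at 180 > 140. queue-1 crashes.
  queue-1 sheds 180 req/s to cache-2, lb-2: 90 each.
    cache-2: 20+90 = 110 > 70
    lb-2: 90+90 = 180 > 150
Round 2 — cache-2, lb-2 crash.
  cache-2 sheds 110 req/s to worker-1: 110 each.
    worker-1: 100+110 = 210 > 160
  lb-2 sheds 180 req/s: no online neighbours, lost.
Round 3 — worker-1 crashes.
  worker-1 sheds 210 req/s: no online neighbours, lost.
No further crashes.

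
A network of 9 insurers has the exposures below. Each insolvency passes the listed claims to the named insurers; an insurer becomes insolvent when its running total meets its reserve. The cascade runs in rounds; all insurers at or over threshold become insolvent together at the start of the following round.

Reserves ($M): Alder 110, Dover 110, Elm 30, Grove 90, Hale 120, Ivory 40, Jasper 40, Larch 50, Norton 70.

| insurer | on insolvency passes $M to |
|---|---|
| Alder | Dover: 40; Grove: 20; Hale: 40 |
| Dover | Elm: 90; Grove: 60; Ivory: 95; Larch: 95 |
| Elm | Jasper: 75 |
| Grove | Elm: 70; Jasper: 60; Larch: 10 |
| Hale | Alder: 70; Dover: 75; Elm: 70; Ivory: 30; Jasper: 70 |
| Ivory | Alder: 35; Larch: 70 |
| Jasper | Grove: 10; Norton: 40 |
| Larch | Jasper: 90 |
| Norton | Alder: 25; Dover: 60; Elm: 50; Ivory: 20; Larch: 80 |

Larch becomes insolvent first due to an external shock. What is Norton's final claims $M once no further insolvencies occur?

40

Round 1 — Larch becomes insolvent (initial).
  Jasper: +90 → 90 ≥ 40
Round 2 — Jasper becomes insolvent.
  Grove: +10 → 10 < 90
  Norton: +40 → 40 < 70
No further insolvencies.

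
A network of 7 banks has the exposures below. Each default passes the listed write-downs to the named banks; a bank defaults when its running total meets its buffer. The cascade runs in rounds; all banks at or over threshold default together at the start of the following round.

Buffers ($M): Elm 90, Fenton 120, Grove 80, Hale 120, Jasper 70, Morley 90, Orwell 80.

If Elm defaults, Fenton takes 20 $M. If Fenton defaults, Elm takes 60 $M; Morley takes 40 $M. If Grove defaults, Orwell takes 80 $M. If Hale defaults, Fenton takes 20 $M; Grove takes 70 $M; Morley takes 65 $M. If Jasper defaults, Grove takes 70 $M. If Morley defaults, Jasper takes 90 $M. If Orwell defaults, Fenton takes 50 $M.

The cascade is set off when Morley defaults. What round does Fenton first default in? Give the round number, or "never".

never

Round 1 — Morley defaults (initial).
  Jasper: +90 → 90 ≥ 70
Round 2 — Jasper defaults.
  Grove: +70 → 70 < 80
No further defaults.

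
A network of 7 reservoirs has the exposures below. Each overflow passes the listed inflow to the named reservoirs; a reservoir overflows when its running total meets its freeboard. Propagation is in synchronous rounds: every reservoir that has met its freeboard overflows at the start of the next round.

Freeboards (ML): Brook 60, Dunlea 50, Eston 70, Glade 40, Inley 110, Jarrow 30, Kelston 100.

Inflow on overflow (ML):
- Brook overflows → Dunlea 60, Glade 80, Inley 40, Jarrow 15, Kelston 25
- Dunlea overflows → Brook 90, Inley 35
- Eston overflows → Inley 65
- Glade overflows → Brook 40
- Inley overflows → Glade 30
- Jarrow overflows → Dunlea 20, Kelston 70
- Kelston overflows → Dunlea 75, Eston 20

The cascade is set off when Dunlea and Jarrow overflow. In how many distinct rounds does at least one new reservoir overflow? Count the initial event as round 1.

3

Round 1 — Dunlea, Jarrow overflow (initial).
  Brook: +90 → 90 ≥ 60
  Inley: +35 → 35 < 110
  Kelston: +70 → 70 < 100
Round 2 — Brook overflows.
  Glade: +80 → 80 ≥ 40
  Inley: +40 → 75 < 110
  Kelston: +25 → 95 < 100
Round 3 — Glade overflows.
No further overflows.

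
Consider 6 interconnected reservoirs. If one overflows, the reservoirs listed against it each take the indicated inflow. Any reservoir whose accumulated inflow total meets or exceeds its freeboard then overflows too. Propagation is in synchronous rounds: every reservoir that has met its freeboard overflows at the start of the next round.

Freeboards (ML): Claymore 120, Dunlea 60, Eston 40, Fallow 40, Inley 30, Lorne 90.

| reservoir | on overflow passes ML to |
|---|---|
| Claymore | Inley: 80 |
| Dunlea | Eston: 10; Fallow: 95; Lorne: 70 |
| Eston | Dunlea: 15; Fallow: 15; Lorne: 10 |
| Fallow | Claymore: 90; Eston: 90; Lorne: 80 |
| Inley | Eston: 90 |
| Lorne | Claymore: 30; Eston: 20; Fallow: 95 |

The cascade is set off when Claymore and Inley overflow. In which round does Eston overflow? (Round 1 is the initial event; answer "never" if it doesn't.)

Round 1 — Claymore, Inley overflow (initial).
  Eston: +90 → 90 ≥ 40
Round 2 — Eston overflows.
  Dunlea: +15 → 15 < 60
  Fallow: +15 → 15 < 40
  Lorne: +10 → 10 < 90
No further overflows.

2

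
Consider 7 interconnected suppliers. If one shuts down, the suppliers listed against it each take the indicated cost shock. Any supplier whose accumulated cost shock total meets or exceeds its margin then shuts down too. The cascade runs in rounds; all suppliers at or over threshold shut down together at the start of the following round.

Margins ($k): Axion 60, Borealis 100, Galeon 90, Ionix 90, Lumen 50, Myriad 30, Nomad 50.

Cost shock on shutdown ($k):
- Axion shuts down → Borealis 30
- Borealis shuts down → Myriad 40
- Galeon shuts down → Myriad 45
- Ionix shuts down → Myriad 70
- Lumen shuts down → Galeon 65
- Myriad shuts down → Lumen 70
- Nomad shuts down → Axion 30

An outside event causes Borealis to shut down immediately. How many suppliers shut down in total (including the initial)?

3

Round 1 — Borealis shuts down (initial).
  Myriad: +40 → 40 ≥ 30
Round 2 — Myriad shuts down.
  Lumen: +70 → 70 ≥ 50
Round 3 — Lumen shuts down.
  Galeon: +65 → 65 < 90
No further shutdowns.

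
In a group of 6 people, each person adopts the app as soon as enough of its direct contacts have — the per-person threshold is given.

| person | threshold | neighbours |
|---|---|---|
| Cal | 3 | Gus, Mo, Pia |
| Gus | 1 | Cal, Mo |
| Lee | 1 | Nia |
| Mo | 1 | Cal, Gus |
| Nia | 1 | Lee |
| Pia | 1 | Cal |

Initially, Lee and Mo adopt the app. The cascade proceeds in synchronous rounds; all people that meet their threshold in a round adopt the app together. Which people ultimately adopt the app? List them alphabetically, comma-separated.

Round 1 — Lee, Mo adopt the app (initial).
Round 2 — checking thresholds:
  Cal: 1 of 3 neighbours < 3, holds.
  Gus: 1 of 2 neighbours ≥ 1, adopts the app.
  Nia: 1 of 1 neighbours ≥ 1, adopts the app.
Round 3 — no new adoptions; cascade stops.

Gus, Lee, Mo, Nia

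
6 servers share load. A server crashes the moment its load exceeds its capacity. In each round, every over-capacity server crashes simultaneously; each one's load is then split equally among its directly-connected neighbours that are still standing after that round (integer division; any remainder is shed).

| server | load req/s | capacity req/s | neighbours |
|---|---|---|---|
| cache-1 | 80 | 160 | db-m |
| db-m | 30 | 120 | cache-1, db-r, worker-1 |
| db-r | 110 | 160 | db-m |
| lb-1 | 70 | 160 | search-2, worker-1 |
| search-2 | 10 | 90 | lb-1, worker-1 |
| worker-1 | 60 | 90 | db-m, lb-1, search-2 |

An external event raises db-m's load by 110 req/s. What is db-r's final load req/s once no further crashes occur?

156

Round 1 — db-m at 140 > 120. db-m crashes.
  db-m sheds 140 req/s to cache-1, db-r, worker-1: 46 each (2 lost).
    cache-1: 80+46 = 126 ≤ 160
    db-r: 110+46 = 156 ≤ 160
    worker-1: 60+46 = 106 > 90
Round 2 — worker-1 crashes.
  worker-1 sheds 106 req/s to lb-1, search-2: 53 each.
    lb-1: 70+53 = 123 ≤ 160
    search-2: 10+53 = 63 ≤ 90
No further crashes.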